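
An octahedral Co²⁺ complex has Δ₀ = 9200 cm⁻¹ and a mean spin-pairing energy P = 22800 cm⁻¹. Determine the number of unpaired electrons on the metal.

3

Co is in group 9, so Co²⁺ is d⁷ (9 − 2 = 7).
With Δ₀ < P the complex is high-spin.
Configuration: t₂g⁵ eg².
Unpaired electrons: 3.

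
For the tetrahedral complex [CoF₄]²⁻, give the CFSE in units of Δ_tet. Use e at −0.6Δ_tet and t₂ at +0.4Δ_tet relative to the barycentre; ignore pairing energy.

-1.2 Δ_tet

Each F⁻ contributes -1; 4 × (-1) = -4. With overall charge -2, Co is in the +2 oxidation state.
Co sits in group 9; removing 2 electrons leaves Co²⁺ with 9 − 2 = 7 d electrons.
Tetrahedral fields are weak (Δₜ ≈ 4/9 Δₒ), so electrons fill high-spin.
Configuration: e⁴ t₂³.
CFSE = 4(-0.6Δ_tet) + 3(0.4Δ_tet) = -2.4Δ_tet + 1.2Δ_tet = -1.2Δ_tet.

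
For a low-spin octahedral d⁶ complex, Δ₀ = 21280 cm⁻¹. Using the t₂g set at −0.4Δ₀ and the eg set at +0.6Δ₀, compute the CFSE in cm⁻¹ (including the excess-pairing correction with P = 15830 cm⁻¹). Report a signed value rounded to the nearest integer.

-19412

Configuration: t₂g⁶ eg⁰.
The orbital stabilization is -2.4Δ₀ = -2.4 × 21280 = -51072 cm⁻¹.
Pairing penalty: 3 pairs vs 1 in the high-spin reference → 2 extra × P = 31660 cm⁻¹.
Combining: -51072 + 31660 = -19412 cm⁻¹.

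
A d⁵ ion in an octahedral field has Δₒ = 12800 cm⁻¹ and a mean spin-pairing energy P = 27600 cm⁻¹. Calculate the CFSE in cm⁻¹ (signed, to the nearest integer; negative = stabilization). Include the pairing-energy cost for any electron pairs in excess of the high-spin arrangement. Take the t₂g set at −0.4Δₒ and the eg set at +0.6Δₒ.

With Δₒ < P the complex is high-spin.
Configuration: t₂g³ eg².
Orbital CFSE = 0.0Δₒ = 0.0 × 12800 = 0 cm⁻¹.
High-spin has no excess pairs, so no pairing correction applies.

0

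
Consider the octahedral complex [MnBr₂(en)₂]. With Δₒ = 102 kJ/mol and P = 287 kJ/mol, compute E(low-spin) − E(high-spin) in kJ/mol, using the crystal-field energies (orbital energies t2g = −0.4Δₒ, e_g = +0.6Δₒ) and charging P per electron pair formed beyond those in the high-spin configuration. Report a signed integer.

Ligand charges: 2×(-1) from Br⁻ and 2×(+0) from en sum to -2; with overall charge +0, Mn is +2.
Group 7 minus oxidation state +2 gives a d⁵ configuration for Mn²⁺.
High-spin: t2g^3 e_g^2, CFSE = 0.0Δₒ = 0 kJ/mol.
Low-spin t2g^5 e_g^0 gives -2.0Δₒ = -204 kJ/mol, but forming 2 extra pairs costs 2P = 574 kJ/mol, so E(LS) = -204 + 574 = 370 kJ/mol.
E(LS) − E(HS) = 370 − (0) = 370 kJ/mol.

370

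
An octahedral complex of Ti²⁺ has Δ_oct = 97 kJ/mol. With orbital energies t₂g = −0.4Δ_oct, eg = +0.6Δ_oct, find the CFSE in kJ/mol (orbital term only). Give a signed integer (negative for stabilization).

-78

Group 4 minus oxidation state +2 gives a d² configuration for Ti²⁺.
For octahedral d² the high- and low-spin configurations coincide.
Configuration: t₂g² eg⁰.
The orbital stabilization is -0.8Δ_oct = -0.8 × 97 = -78 kJ/mol.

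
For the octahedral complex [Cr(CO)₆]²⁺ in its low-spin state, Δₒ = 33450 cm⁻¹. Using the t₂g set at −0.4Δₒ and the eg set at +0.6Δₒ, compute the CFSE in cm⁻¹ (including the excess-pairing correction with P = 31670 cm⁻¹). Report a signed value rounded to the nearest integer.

-21850

CO is neutral, so the +2 overall charge sits on Cr: oxidation state +2.
Cr is in group 6, so Cr²⁺ is d⁴ (6 − 2 = 4).
Configuration: t₂g⁴ eg⁰.
Orbital CFSE = 4(-0.4) + 0(0.6) = -1.6Δₒ = -1.6 × 33450 = -53520 cm⁻¹.
Pairing penalty: 1 pair vs 0 in the high-spin reference → 1 extra × P = 31670 cm⁻¹.
Combining: -53520 + 31670 = -21850 cm⁻¹.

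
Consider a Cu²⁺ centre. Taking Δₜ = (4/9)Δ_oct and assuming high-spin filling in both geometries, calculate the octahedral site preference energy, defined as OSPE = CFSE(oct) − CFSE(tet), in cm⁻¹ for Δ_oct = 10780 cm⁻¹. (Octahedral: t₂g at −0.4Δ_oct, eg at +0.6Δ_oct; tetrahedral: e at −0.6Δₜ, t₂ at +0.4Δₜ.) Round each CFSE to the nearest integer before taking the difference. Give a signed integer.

Cu sits in group 11; removing 2 electrons leaves Cu²⁺ with 11 − 2 = 9 d electrons.
In an octahedral site d⁹ (HS) is t₂g⁶ eg³, giving CFSE(oct) = -0.6Δ_oct = -6468 cm⁻¹.
Tetrahedral: e⁴ t₂⁵, CFSE = 4(−0.6) + 5(+0.4) = -0.4Δₜ = -0.4 × (4/9) × 10780 = -1916 cm⁻¹.
OSPE = CFSE(oct) − CFSE(tet) = -6468 − (-1916) = -4552 cm⁻¹.

-4552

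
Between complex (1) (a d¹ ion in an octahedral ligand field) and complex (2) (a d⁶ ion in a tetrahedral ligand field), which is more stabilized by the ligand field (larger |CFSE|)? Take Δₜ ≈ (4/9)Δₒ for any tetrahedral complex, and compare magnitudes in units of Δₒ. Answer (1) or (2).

(1): For octahedral d¹ the high- and low-spin configurations coincide; t2g^1 e_g^0, CFSE = -0.4Δₒ.
(2): Tetrahedral splitting is small, so the complex is high-spin; e^3 t2^3, CFSE = -0.6Δₜ ≈ -0.27Δₒ.
So (1) has the larger |CFSE|.

(1)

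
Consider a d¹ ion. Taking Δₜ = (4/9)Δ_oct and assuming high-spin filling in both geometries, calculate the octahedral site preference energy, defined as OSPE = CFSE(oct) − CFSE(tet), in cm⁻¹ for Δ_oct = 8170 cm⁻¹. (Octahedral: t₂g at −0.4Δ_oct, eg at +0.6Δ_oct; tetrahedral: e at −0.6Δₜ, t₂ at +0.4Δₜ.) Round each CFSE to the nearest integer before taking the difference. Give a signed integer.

Octahedral high-spin t2g^1 e_g^0: CFSE = -0.4 × 8170 = -3268 cm⁻¹.
Tetrahedral: e^1 t2^0, CFSE = 1(−0.6) + 0(+0.4) = -0.6Δₜ = -0.6 × (4/9) × 8170 = -2179 cm⁻¹.
OSPE = -3268 − (-2179) = -1089 cm⁻¹.

-1089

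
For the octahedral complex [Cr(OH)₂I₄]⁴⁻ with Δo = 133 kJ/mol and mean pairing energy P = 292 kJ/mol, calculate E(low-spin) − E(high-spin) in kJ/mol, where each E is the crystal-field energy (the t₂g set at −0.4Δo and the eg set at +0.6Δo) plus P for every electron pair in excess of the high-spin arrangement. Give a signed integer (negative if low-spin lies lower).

159

Ligand charges: 2×(-1) from OH⁻ and 4×(-1) from I⁻ sum to -6; with overall charge -4, Cr is +2.
Group 6 minus oxidation state +2 gives a d⁴ configuration for Cr²⁺.
In the high-spin limit (t₂g³ eg¹) the orbital term is -0.6Δo = -80 kJ/mol, with no excess pairing.
Low-spin t₂g⁴ eg⁰ gives -1.6Δo = -213 kJ/mol, but forming 1 extra pair costs 1P = 292 kJ/mol, so E(LS) = -213 + 292 = 79 kJ/mol.
Thus E(LS) − E(HS) = 159 kJ/mol.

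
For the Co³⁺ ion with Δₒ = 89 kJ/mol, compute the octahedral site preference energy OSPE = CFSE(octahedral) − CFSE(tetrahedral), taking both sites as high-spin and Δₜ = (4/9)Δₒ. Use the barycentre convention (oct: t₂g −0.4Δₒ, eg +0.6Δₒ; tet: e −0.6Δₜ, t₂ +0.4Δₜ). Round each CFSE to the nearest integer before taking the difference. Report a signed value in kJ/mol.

Co³⁺: group 9, so d-count = 9 − 3 = 6.
Octahedral high-spin t₂g⁴ eg²: CFSE = -0.4 × 89 = -36 kJ/mol.
Tetrahedral: e³ t₂³, CFSE = 3(−0.6) + 3(+0.4) = -0.6Δₜ = -0.6 × (4/9) × 89 = -24 kJ/mol.
Subtracting, OSPE = -36 − (-24) = -12 kJ/mol.

-12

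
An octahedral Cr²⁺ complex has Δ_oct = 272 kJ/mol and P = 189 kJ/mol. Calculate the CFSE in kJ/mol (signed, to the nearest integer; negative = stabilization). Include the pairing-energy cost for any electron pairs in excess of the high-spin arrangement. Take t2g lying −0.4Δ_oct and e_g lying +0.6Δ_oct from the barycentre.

Cr²⁺: group 6, so d-count = 6 − 2 = 4.
With Δ_oct > P the complex is low-spin.
Configuration: t2g^4 e_g^0.
Orbital CFSE = -1.6Δ_oct = -1.6 × 272 = -435 kJ/mol.
Excess pairs vs high-spin: 1 − 0 = 1; pairing cost = +189 kJ/mol.
Net CFSE = -435 + 189 = -246 kJ/mol.

-246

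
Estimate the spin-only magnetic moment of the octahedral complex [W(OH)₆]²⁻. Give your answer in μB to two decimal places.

2.83 μB

Each OH⁻ contributes -1; 6 × (-1) = -6. With overall charge -2, W is in the +4 oxidation state.
W⁴⁺: group 6, so d-count = 6 − 4 = 2.
Configuration: t2g^2 e_g^0 → 2 unpaired electrons.
μ(spin-only) = √[2(2+2)] = √8 ≈ 2.83 μB.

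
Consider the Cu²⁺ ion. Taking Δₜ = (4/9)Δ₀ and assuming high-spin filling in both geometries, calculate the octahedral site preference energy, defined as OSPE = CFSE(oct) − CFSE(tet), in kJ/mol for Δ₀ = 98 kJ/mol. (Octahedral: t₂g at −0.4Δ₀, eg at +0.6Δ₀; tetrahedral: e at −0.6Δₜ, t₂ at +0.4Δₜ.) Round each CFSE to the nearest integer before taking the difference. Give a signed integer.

Cu²⁺: group 11, so d-count = 11 − 2 = 9.
In an octahedral site d⁹ (HS) is t2g^6 e_g^3, giving CFSE(oct) = -0.6Δ₀ = -59 kJ/mol.
In a tetrahedral site the filling is e^4 t2^5: CFSE(tet) = -0.4Δₜ = -0.4 × (4/9)(98) = -17 kJ/mol.
Subtracting, OSPE = -59 − (-17) = -42 kJ/mol.

-42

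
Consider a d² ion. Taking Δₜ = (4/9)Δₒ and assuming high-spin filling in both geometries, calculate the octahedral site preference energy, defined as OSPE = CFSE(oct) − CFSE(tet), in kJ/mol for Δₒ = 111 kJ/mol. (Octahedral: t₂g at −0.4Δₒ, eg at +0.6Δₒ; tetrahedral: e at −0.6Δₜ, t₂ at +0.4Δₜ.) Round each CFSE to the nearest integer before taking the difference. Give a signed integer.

Octahedral high-spin t₂g² eg⁰: CFSE = -0.8 × 111 = -89 kJ/mol.
In a tetrahedral site the filling is e² t₂⁰: CFSE(tet) = -1.2Δₜ = -1.2 × (4/9)(111) = -59 kJ/mol.
Subtracting, OSPE = -89 − (-59) = -30 kJ/mol.

-30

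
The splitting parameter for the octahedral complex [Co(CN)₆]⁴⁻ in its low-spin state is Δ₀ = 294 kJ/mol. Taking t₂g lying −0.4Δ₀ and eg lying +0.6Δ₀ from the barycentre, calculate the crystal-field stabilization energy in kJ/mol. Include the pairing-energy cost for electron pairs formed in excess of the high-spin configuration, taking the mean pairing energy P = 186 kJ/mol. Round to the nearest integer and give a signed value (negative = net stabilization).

-343

Each CN⁻ contributes -1; 6 × (-1) = -6. With overall charge -4, Co is in the +2 oxidation state.
Group 9 minus oxidation state +2 gives a d⁷ configuration for Co²⁺.
The d⁷ electrons fill as t₂g⁶ eg¹.
CFSE(orbital) = 6×(-0.4Δ₀) + 1×(0.6Δ₀) = -1.8Δ₀; with Δ₀ = 294 kJ/mol that is -529 kJ/mol.
High-spin d⁷ would be t₂g⁵ eg² with 2 pairs; low-spin has 3, so 1 excess pair costs +1P = +186 kJ/mol.
Overall CFSE = -529 + 186 = -343 kJ/mol.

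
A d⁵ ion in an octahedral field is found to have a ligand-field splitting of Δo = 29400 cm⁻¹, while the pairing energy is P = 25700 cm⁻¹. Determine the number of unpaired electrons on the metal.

1

Here Δo > P (29400 > 25700), so the low-spin state is favoured.
Filling d⁵ accordingly: t₂g⁵ eg⁰.
Unpaired electrons: 1.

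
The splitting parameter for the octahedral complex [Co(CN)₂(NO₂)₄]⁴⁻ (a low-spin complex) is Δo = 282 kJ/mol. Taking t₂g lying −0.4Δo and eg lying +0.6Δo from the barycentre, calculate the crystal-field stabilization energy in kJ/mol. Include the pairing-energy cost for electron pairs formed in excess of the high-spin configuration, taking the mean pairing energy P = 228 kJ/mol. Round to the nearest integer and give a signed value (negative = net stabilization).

-280

Ligand charges: 2×(-1) from CN⁻ and 4×(-1) from NO₂⁻ sum to -6; with overall charge -4, Co is +2.
Co sits in group 9; removing 2 electrons leaves Co²⁺ with 9 − 2 = 7 d electrons.
Electron filling gives t₂g⁶ eg¹.
The orbital stabilization is -1.8Δo = -1.8 × 282 = -508 kJ/mol.
High-spin d⁷ would be t₂g⁵ eg² with 2 pairs; low-spin has 3, so 1 excess pair costs +1P = +228 kJ/mol.
Combining: -508 + 228 = -280 kJ/mol.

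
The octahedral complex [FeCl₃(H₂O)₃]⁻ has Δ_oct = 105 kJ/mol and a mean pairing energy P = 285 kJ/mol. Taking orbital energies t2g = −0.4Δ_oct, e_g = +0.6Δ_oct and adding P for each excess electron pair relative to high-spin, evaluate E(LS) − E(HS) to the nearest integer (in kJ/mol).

360

Ligand charges: 3×(-1) from Cl⁻ and 3×(+0) from H₂O sum to -3; with overall charge -1, Fe is +2.
Fe²⁺: group 8, so d-count = 8 − 2 = 6.
High-spin d⁶ fills as t2g^4 e_g^2 with CFSE 4(−0.4) + 2(+0.6) = -0.4Δ_oct = -42 kJ/mol.
Low-spin t2g^6 e_g^0 gives -2.4Δ_oct = -252 kJ/mol, but forming 2 extra pairs costs 2P = 570 kJ/mol, so E(LS) = -252 + 570 = 318 kJ/mol.
E(LS) − E(HS) = 318 − (-42) = 360 kJ/mol.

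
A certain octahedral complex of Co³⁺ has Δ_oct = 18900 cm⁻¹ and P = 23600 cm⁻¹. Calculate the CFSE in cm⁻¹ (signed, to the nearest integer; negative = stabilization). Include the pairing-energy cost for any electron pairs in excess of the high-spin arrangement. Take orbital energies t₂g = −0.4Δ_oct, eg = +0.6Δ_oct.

Co³⁺: group 9, so d-count = 9 − 3 = 6.
With Δ_oct < P the complex is high-spin.
That gives t₂g⁴ eg².
Orbital CFSE = -0.4Δ_oct = -0.4 × 18900 = -7560 cm⁻¹.
High-spin has no excess pairs, so no pairing correction applies.

-7560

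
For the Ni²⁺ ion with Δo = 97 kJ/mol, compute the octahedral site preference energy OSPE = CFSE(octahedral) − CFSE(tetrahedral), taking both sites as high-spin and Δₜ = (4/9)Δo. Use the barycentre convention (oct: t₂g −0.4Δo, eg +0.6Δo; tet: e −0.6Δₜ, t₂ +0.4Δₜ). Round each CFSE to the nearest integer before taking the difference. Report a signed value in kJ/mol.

-82

Ni sits in group 10; removing 2 electrons leaves Ni²⁺ with 10 − 2 = 8 d electrons.
Octahedral high-spin t2g^6 e_g^2: CFSE = -1.2 × 97 = -116 kJ/mol.
Tetrahedral: e^4 t2^4, CFSE = 4(−0.6) + 4(+0.4) = -0.8Δₜ = -0.8 × (4/9) × 97 = -34 kJ/mol.
OSPE = CFSE(oct) − CFSE(tet) = -116 − (-34) = -82 kJ/mol.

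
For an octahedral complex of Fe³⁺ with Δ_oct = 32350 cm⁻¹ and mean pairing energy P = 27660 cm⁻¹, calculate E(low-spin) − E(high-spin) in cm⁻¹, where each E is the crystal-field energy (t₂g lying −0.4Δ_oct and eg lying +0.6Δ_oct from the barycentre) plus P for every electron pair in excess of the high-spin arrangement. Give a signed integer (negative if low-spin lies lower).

Fe is in group 8, so Fe³⁺ is d⁵ (8 − 3 = 5).
High-spin d⁵ fills as t₂g³ eg² with CFSE 3(−0.4) + 2(+0.6) = 0.0Δ_oct = 0 cm⁻¹.
Low-spin: t₂g⁵ eg⁰, orbital CFSE = -2.0Δ_oct = -64700 cm⁻¹; plus 2 excess pairs × P = +55320 cm⁻¹; total -9380 cm⁻¹.
Thus E(LS) − E(HS) = -9380 cm⁻¹.

-9380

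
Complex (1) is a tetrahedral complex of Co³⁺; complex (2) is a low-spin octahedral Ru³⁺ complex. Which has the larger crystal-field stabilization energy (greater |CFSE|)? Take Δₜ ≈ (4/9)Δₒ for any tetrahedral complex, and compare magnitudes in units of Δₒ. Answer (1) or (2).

(2)

(1): Group 9 minus oxidation state +3 gives a d⁶ configuration for Co³⁺; Tetrahedral splitting is small, so the complex is high-spin; e³ t₂³, CFSE = -0.6Δₜ ≈ -0.27Δₒ.
(2): Ru³⁺: group 8, so d-count = 8 − 3 = 5; t₂g⁵ eg⁰, CFSE = -2.0Δₒ.
So (2) has the larger |CFSE|.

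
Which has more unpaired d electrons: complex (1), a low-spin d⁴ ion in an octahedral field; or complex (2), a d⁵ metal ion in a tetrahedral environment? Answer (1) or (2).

(2)

(1): t₂g⁴ eg⁰ → 2 unpaired.
(2): Tetrahedral splitting is small, so the complex is high-spin; e² t₂³ → 5 unpaired.
So (2) has more unpaired electrons.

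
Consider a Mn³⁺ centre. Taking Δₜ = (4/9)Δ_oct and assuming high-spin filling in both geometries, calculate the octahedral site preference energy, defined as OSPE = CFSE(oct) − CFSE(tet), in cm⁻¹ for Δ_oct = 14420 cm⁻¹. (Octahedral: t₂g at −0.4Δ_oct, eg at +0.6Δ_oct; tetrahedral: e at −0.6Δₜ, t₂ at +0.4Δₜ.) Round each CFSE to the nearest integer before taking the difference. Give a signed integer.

-6088

Group 7 minus oxidation state +3 gives a d⁴ configuration for Mn³⁺.
Octahedral (high-spin): t₂g³ eg¹, CFSE = 3(−0.4) + 1(+0.6) = -0.6Δ_oct = -0.6 × 14420 = -8652 cm⁻¹.
Tetrahedral e² t₂² gives -0.4Δₜ = -0.4 × (4/9) × 14420 = -2564 cm⁻¹.
Subtracting, OSPE = -8652 − (-2564) = -6088 cm⁻¹.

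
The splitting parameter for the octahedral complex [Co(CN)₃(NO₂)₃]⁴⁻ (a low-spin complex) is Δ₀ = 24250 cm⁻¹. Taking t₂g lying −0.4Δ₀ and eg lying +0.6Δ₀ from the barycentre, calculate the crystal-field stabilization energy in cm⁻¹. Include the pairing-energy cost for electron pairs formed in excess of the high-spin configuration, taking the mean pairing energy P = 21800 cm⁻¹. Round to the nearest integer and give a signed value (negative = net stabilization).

-21850

Ligand charges: 3×(-1) from CN⁻ and 3×(-1) from NO₂⁻ sum to -6; with overall charge -4, Co is +2.
Co is in group 9, so Co²⁺ is d⁷ (9 − 2 = 7).
Configuration: t₂g⁶ eg¹.
Orbital CFSE = 6(-0.4) + 1(0.6) = -1.8Δ₀ = -1.8 × 24250 = -43650 cm⁻¹.
High-spin d⁷ would be t₂g⁵ eg² with 2 pairs; low-spin has 3, so 1 excess pair costs +1P = +21800 cm⁻¹.
Combining: -43650 + 21800 = -21850 cm⁻¹.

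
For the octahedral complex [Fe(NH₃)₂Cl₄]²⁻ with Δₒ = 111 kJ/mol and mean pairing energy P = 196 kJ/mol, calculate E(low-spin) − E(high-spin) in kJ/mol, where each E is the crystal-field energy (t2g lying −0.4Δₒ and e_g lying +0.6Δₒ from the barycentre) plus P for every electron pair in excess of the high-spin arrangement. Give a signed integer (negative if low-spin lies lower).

170

Ligand charges: 2×(+0) from NH₃ and 4×(-1) from Cl⁻ sum to -4; with overall charge -2, Fe is +2.
Group 8 minus oxidation state +2 gives a d⁶ configuration for Fe²⁺.
High-spin d⁶ fills as t2g^4 e_g^2 with CFSE 4(−0.4) + 2(+0.6) = -0.4Δₒ = -44 kJ/mol.
Low-spin t2g^6 e_g^0 gives -2.4Δₒ = -266 kJ/mol, but forming 2 extra pairs costs 2P = 392 kJ/mol, so E(LS) = -266 + 392 = 126 kJ/mol.
The difference is 126 − (-44) = 170 kJ/mol, so high-spin lies lower.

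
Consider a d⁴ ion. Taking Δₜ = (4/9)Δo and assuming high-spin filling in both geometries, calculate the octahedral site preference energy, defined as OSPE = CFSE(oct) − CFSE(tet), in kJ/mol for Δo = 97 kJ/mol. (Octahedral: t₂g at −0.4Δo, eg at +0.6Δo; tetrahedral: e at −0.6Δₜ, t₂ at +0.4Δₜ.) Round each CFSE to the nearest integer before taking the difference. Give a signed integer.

Octahedral (high-spin): t₂g³ eg¹, CFSE = 3(−0.4) + 1(+0.6) = -0.6Δo = -0.6 × 97 = -58 kJ/mol.
In a tetrahedral site the filling is e² t₂²: CFSE(tet) = -0.4Δₜ = -0.4 × (4/9)(97) = -17 kJ/mol.
OSPE = CFSE(oct) − CFSE(tet) = -58 − (-17) = -41 kJ/mol.

-41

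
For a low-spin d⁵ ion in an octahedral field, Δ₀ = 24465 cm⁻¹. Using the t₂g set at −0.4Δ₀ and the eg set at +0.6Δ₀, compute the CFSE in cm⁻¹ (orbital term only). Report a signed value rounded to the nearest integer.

Configuration: t₂g⁵ eg⁰.
The orbital stabilization is -2.0Δ₀ = -2.0 × 24465 = -48930 cm⁻¹.

-48930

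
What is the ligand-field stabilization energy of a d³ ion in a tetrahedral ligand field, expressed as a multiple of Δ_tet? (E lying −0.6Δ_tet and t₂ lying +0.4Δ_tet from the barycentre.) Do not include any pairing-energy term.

With tetrahedral geometry the complex is necessarily high-spin.
Configuration: e² t₂¹.
CFSE = 2(-0.6Δ_tet) + 1(0.4Δ_tet) = -1.2Δ_tet + 0.4Δ_tet = -0.8Δ_tet.

-0.8 Δ_tet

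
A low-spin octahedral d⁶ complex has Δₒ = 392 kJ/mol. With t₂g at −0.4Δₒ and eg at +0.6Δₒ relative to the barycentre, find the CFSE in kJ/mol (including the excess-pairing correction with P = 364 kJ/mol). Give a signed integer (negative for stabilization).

Electron filling gives t₂g⁶ eg⁰.
CFSE(orbital) = 6×(-0.4Δₒ) + 0×(0.6Δₒ) = -2.4Δₒ; with Δₒ = 392 kJ/mol that is -941 kJ/mol.
High-spin d⁶ would be t₂g⁴ eg² with 1 pair; low-spin has 3, so 2 excess pairs cost +2P = +728 kJ/mol.
Combining: -941 + 728 = -213 kJ/mol.

-213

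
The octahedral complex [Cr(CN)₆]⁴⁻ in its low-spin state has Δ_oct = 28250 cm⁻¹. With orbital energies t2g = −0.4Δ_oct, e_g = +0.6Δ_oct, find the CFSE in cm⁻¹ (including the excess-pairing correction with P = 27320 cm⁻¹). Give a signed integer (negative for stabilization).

-17880

Each CN⁻ contributes -1; 6 × (-1) = -6. With overall charge -4, Cr is in the +2 oxidation state.
Group 6 minus oxidation state +2 gives a d⁴ configuration for Cr²⁺.
Electron filling gives t2g^4 e_g^0.
CFSE(orbital) = 4×(-0.4Δ_oct) + 0×(0.6Δ_oct) = -1.6Δ_oct; with Δ_oct = 28250 cm⁻¹ that is -45200 cm⁻¹.
Pairing penalty: 1 pair vs 0 in the high-spin reference → 1 extra × P = 27320 cm⁻¹.
Combining: -45200 + 27320 = -17880 cm⁻¹.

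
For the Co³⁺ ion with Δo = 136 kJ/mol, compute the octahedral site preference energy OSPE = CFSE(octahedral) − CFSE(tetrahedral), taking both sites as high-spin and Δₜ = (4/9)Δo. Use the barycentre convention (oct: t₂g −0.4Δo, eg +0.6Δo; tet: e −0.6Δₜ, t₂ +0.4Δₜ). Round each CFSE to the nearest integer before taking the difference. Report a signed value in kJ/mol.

-18

Co³⁺: group 9, so d-count = 9 − 3 = 6.
In an octahedral site d⁶ (HS) is t2g^4 e_g^2, giving CFSE(oct) = -0.4Δo = -54 kJ/mol.
Tetrahedral: e^3 t2^3, CFSE = 3(−0.6) + 3(+0.4) = -0.6Δₜ = -0.6 × (4/9) × 136 = -36 kJ/mol.
OSPE = CFSE(oct) − CFSE(tet) = -54 − (-36) = -18 kJ/mol.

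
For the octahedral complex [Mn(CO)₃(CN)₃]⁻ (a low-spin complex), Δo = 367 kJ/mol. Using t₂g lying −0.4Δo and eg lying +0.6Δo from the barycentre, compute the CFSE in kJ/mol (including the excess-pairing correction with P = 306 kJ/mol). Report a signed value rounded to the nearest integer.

Ligand charges: 3×(+0) from CO and 3×(-1) from CN⁻ sum to -3; with overall charge -1, Mn is +2.
Mn sits in group 7; removing 2 electrons leaves Mn²⁺ with 7 − 2 = 5 d electrons.
Electron filling gives t₂g⁵ eg⁰.
Orbital CFSE = 5(-0.4) + 0(0.6) = -2.0Δo = -2.0 × 367 = -734 kJ/mol.
High-spin d⁵ would be t₂g³ eg² with 0 pairs; low-spin has 2, so 2 excess pairs cost +2P = +612 kJ/mol.
Overall CFSE = -734 + 612 = -122 kJ/mol.

-122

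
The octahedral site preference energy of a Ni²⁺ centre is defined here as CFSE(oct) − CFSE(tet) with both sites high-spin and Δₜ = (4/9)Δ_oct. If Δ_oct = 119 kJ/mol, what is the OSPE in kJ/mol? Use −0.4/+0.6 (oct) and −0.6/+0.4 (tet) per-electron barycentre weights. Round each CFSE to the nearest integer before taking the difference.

Ni sits in group 10; removing 2 electrons leaves Ni²⁺ with 10 − 2 = 8 d electrons.
In an octahedral site d⁸ (HS) is t₂g⁶ eg², giving CFSE(oct) = -1.2Δ_oct = -143 kJ/mol.
Tetrahedral e⁴ t₂⁴ gives -0.8Δₜ = -0.8 × (4/9) × 119 = -42 kJ/mol.
Subtracting, OSPE = -143 − (-42) = -101 kJ/mol.

-101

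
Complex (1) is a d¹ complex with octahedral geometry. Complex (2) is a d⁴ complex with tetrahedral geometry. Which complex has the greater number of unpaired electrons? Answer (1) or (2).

(2)

(1): t2g^1 e_g^0 → 1 unpaired.
(2): Tetrahedral fields are weak (Δₜ ≈ 4/9 Δₒ), so electrons fill high-spin; e² t₂² → 4 unpaired.
So (2) has more unpaired electrons.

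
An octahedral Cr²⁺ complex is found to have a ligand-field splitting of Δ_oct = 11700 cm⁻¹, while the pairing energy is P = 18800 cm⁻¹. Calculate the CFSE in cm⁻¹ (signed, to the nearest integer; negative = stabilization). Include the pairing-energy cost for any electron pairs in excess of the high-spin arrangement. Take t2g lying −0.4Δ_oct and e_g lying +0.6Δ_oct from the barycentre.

Cr sits in group 6; removing 2 electrons leaves Cr²⁺ with 6 − 2 = 4 d electrons.
With Δ_oct < P the complex is high-spin.
Configuration: t2g^3 e_g^1.
Orbital CFSE = -0.6Δ_oct = -0.6 × 11700 = -7020 cm⁻¹.
High-spin has no excess pairs, so no pairing correction applies.

-7020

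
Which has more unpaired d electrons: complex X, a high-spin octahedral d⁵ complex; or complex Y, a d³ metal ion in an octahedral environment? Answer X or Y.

X: t₂g³ eg² → 5 unpaired.
Y: t2g^3 e_g^0 → 3 unpaired.
So X has more unpaired electrons.

X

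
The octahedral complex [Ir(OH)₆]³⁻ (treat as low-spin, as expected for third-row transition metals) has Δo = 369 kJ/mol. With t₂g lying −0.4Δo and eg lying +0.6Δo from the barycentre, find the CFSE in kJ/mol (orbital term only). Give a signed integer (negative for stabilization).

Each OH⁻ contributes -1; 6 × (-1) = -6. With overall charge -3, Ir is in the +3 oxidation state.
Ir sits in group 9; removing 3 electrons leaves Ir³⁺ with 9 − 3 = 6 d electrons.
Configuration: t₂g⁶ eg⁰.
Orbital CFSE = 6(-0.4) + 0(0.6) = -2.4Δo = -2.4 × 369 = -886 kJ/mol.

-886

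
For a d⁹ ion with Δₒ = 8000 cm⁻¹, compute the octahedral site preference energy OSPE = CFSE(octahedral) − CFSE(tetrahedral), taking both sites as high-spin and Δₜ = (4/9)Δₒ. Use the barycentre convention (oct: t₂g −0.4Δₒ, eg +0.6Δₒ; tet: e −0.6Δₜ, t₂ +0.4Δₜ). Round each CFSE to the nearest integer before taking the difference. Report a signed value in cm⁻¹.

Octahedral high-spin t₂g⁶ eg³: CFSE = -0.6 × 8000 = -4800 cm⁻¹.
In a tetrahedral site the filling is e⁴ t₂⁵: CFSE(tet) = -0.4Δₜ = -0.4 × (4/9)(8000) = -1422 cm⁻¹.
OSPE = CFSE(oct) − CFSE(tet) = -4800 − (-1422) = -3378 cm⁻¹.

-3378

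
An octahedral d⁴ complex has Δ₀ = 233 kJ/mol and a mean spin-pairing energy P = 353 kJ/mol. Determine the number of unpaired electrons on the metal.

4

Here Δ₀ < P (233 < 353), so the high-spin state is favoured.
Filling d⁴ accordingly: t₂g³ eg¹.
Unpaired electrons: 4.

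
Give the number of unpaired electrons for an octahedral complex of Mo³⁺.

3

Mo³⁺: group 6, so d-count = 6 − 3 = 3.
Configuration: t2g^3 e_g^0, giving 3 unpaired electrons.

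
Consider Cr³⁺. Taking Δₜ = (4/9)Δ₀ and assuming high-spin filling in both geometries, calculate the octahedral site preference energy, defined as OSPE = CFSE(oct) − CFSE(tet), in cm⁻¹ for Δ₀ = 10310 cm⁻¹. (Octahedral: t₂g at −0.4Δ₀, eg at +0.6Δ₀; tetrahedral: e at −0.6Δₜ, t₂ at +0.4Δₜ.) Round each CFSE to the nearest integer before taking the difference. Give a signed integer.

Group 6 minus oxidation state +3 gives a d³ configuration for Cr³⁺.
In an octahedral site d³ (HS) is t₂g³ eg⁰, giving CFSE(oct) = -1.2Δ₀ = -12372 cm⁻¹.
Tetrahedral e² t₂¹ gives -0.8Δₜ = -0.8 × (4/9) × 10310 = -3666 cm⁻¹.
OSPE = CFSE(oct) − CFSE(tet) = -12372 − (-3666) = -8706 cm⁻¹.

-8706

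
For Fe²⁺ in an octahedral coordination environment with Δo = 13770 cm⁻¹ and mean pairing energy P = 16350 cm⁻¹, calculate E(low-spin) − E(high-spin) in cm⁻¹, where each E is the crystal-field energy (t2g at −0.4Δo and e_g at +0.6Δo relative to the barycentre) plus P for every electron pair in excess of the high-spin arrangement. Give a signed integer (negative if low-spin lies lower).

5160

Group 8 minus oxidation state +2 gives a d⁶ configuration for Fe²⁺.
High-spin d⁶ fills as t2g^4 e_g^2 with CFSE 4(−0.4) + 2(+0.6) = -0.4Δo = -5508 cm⁻¹.
Low-spin: t2g^6 e_g^0, orbital CFSE = -2.4Δo = -33048 cm⁻¹; plus 2 excess pairs × P = +32700 cm⁻¹; total -348 cm⁻¹.
E(LS) − E(HS) = -348 − (-5508) = 5160 cm⁻¹.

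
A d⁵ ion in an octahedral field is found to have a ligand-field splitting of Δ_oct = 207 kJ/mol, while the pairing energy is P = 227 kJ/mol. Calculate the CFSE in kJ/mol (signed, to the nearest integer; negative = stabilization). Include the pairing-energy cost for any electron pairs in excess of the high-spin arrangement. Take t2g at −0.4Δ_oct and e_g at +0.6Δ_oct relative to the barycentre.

0

With Δ_oct < P the complex is high-spin.
That gives t2g^3 e_g^2.
Orbital CFSE = 0.0Δ_oct = 0.0 × 207 = 0 kJ/mol.
High-spin has no excess pairs, so no pairing correction applies.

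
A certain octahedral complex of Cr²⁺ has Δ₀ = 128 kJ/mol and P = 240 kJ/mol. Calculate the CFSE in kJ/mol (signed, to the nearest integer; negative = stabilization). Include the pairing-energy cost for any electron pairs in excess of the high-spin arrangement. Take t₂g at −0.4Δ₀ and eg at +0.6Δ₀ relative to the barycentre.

Cr²⁺: group 6, so d-count = 6 − 2 = 4.
Here Δ₀ < P (128 < 240), so the high-spin state is favoured.
That gives t₂g³ eg¹.
Orbital CFSE = -0.6Δ₀ = -0.6 × 128 = -77 kJ/mol.
High-spin has no excess pairs, so no pairing correction applies.

-77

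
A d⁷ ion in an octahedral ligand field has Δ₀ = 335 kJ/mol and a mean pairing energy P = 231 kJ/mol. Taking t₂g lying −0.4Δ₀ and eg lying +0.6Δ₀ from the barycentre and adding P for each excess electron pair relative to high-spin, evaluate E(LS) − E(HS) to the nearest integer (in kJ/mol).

-104

High-spin d⁷ fills as t₂g⁵ eg² with CFSE 5(−0.4) + 2(+0.6) = -0.8Δ₀ = -268 kJ/mol.
For low-spin the configuration is t₂g⁶ eg¹: orbital energy -1.8 × 335 = -603 kJ/mol, and 1 additional pair relative to high-spin adds 231 kJ/mol, giving -372 kJ/mol.
Thus E(LS) − E(HS) = -104 kJ/mol.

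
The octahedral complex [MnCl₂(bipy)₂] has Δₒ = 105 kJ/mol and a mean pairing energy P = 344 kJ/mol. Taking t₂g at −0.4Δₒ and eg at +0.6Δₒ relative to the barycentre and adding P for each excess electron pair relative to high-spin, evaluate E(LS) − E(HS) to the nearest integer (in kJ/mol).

Ligand charges: 2×(-1) from Cl⁻ and 2×(+0) from bipy sum to -2; with overall charge +0, Mn is +2.
Mn sits in group 7; removing 2 electrons leaves Mn²⁺ with 7 − 2 = 5 d electrons.
High-spin: t₂g³ eg², CFSE = 0.0Δₒ = 0 kJ/mol.
Low-spin t₂g⁵ eg⁰ gives -2.0Δₒ = -210 kJ/mol, but forming 2 extra pairs costs 2P = 688 kJ/mol, so E(LS) = -210 + 688 = 478 kJ/mol.
Thus E(LS) − E(HS) = 478 kJ/mol.

478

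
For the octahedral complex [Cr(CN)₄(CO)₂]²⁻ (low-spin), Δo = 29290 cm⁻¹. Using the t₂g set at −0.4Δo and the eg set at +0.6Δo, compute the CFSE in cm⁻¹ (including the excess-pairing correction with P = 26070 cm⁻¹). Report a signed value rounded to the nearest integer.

Ligand charges: 4×(-1) from CN⁻ and 2×(+0) from CO sum to -4; with overall charge -2, Cr is +2.
Cr is in group 6, so Cr²⁺ is d⁴ (6 − 2 = 4).
Configuration: t₂g⁴ eg⁰.
CFSE(orbital) = 4×(-0.4Δo) + 0×(0.6Δo) = -1.6Δo; with Δo = 29290 cm⁻¹ that is -46864 cm⁻¹.
Pairing penalty: 1 pair vs 0 in the high-spin reference → 1 extra × P = 26070 cm⁻¹.
Combining: -46864 + 26070 = -20794 cm⁻¹.

-20794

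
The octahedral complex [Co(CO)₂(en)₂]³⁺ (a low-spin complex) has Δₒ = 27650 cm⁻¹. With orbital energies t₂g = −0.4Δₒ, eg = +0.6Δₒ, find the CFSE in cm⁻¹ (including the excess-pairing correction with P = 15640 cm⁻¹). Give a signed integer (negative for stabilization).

Ligand charges: 2×(+0) from CO and 2×(+0) from en sum to +0; with overall charge +3, Co is +3.
Group 9 minus oxidation state +3 gives a d⁶ configuration for Co³⁺.
Electron filling gives t₂g⁶ eg⁰.
CFSE(orbital) = 6×(-0.4Δₒ) + 0×(0.6Δₒ) = -2.4Δₒ; with Δₒ = 27650 cm⁻¹ that is -66360 cm⁻¹.
High-spin d⁶ would be t₂g⁴ eg² with 1 pair; low-spin has 3, so 2 excess pairs cost +2P = +31280 cm⁻¹.
Overall CFSE = -66360 + 31280 = -35080 cm⁻¹.

-35080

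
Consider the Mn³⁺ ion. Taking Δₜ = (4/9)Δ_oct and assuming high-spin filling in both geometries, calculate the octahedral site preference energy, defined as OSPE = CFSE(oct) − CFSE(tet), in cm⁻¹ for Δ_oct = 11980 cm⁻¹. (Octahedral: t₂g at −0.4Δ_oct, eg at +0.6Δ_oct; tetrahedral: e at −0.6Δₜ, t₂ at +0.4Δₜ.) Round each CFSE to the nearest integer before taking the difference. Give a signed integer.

-5058

Group 7 minus oxidation state +3 gives a d⁴ configuration for Mn³⁺.
Octahedral high-spin t₂g³ eg¹: CFSE = -0.6 × 11980 = -7188 cm⁻¹.
Tetrahedral e² t₂² gives -0.4Δₜ = -0.4 × (4/9) × 11980 = -2130 cm⁻¹.
OSPE = -7188 − (-2130) = -5058 cm⁻¹.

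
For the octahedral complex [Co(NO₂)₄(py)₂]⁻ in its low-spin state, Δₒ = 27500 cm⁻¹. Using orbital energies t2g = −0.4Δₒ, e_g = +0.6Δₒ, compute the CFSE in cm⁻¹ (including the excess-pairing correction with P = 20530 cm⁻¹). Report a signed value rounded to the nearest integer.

Ligand charges: 4×(-1) from NO₂⁻ and 2×(+0) from py sum to -4; with overall charge -1, Co is +3.
Co is in group 9, so Co³⁺ is d⁶ (9 − 3 = 6).
The d⁶ electrons fill as t2g^6 e_g^0.
CFSE(orbital) = 6×(-0.4Δₒ) + 0×(0.6Δₒ) = -2.4Δₒ; with Δₒ = 27500 cm⁻¹ that is -66000 cm⁻¹.
Relative to high-spin t2g^4 e_g^2 (1 paired), the low-spin configuration has 2 additional pairs, contributing +2 × 20530 = +41060 cm⁻¹.
Overall CFSE = -66000 + 41060 = -24940 cm⁻¹.

-24940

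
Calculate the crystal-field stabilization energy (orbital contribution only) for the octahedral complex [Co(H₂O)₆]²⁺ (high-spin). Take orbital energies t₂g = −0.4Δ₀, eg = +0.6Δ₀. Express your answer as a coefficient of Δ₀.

H₂O is neutral, so the +2 overall charge sits on Co: oxidation state +2.
Co²⁺: group 9, so d-count = 9 − 2 = 7.
Configuration: t₂g⁵ eg².
CFSE = 5(-0.4Δ₀) + 2(0.6Δ₀) = -2.0Δ₀ + 1.2Δ₀ = -0.8Δ₀.

-0.8 Δ₀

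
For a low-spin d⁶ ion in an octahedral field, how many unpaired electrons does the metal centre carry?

Configuration: t2g^6 e_g^0, giving 0 unpaired electrons.

0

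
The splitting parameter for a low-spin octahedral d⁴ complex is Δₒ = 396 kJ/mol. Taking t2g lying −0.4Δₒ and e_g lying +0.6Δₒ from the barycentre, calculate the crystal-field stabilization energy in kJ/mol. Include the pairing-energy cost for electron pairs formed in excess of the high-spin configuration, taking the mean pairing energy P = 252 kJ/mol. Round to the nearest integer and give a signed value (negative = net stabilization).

Configuration: t2g^4 e_g^0.
Orbital CFSE = 4(-0.4) + 0(0.6) = -1.6Δₒ = -1.6 × 396 = -634 kJ/mol.
Relative to high-spin t2g^3 e_g^1 (0 paired), the low-spin configuration has 1 additional pair, contributing +1 × 252 = +252 kJ/mol.
Net CFSE = -634 + 252 = -382 kJ/mol.

-382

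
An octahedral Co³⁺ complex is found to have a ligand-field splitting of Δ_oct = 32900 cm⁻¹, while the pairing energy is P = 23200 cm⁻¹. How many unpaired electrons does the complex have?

Group 9 minus oxidation state +3 gives a d⁶ configuration for Co³⁺.
Here Δ_oct > P (32900 > 23200), so the low-spin state is favoured.
Configuration: t2g^6 e_g^0.
Unpaired electrons: 0.

0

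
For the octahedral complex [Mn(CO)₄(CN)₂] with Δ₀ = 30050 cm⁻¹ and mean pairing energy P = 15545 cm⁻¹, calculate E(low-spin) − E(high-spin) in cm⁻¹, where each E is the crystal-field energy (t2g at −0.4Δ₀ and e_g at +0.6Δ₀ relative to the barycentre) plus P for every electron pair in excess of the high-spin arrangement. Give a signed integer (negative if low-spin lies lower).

-29010

Ligand charges: 4×(+0) from CO and 2×(-1) from CN⁻ sum to -2; with overall charge +0, Mn is +2.
Group 7 minus oxidation state +2 gives a d⁵ configuration for Mn²⁺.
In the high-spin limit (t2g^3 e_g^2) the orbital term is 0.0Δ₀ = 0 cm⁻¹, with no excess pairing.
Low-spin: t2g^5 e_g^0, orbital CFSE = -2.0Δ₀ = -60100 cm⁻¹; plus 2 excess pairs × P = +31090 cm⁻¹; total -29010 cm⁻¹.
The difference is -29010 − (0) = -29010 cm⁻¹, so low-spin lies lower.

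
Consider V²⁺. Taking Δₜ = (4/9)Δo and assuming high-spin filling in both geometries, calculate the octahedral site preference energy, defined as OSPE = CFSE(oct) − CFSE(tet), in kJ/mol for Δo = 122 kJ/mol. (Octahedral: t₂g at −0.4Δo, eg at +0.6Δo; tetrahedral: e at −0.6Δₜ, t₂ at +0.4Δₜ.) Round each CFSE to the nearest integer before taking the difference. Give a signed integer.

-103

Group 5 minus oxidation state +2 gives a d³ configuration for V²⁺.
Octahedral (high-spin): t2g^3 e_g^0, CFSE = 3(−0.4) + 0(+0.6) = -1.2Δo = -1.2 × 122 = -146 kJ/mol.
Tetrahedral: e^2 t2^1, CFSE = 2(−0.6) + 1(+0.4) = -0.8Δₜ = -0.8 × (4/9) × 122 = -43 kJ/mol.
Subtracting, OSPE = -146 − (-43) = -103 kJ/mol.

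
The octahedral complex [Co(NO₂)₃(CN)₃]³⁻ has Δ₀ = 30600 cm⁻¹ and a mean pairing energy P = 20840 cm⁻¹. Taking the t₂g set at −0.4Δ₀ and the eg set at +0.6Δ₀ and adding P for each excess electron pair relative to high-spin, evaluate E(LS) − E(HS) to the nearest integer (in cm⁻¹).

Ligand charges: 3×(-1) from NO₂⁻ and 3×(-1) from CN⁻ sum to -6; with overall charge -3, Co is +3.
Co sits in group 9; removing 3 electrons leaves Co³⁺ with 9 − 3 = 6 d electrons.
High-spin: t₂g⁴ eg², CFSE = -0.4Δ₀ = -12240 cm⁻¹.
For low-spin the configuration is t₂g⁶ eg⁰: orbital energy -2.4 × 30600 = -73440 cm⁻¹, and 2 additional pairs relative to high-spin add 41680 cm⁻¹, giving -31760 cm⁻¹.
Thus E(LS) − E(HS) = -19520 cm⁻¹.

-19520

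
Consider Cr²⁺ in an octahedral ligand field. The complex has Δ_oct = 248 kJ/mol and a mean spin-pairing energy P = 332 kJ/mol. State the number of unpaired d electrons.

4

Cr sits in group 6; removing 2 electrons leaves Cr²⁺ with 6 − 2 = 4 d electrons.
Since Δ_oct = 248 kJ/mol < P = 332 kJ/mol, the complex adopts the high-spin configuration.
Filling d⁴ accordingly: t₂g³ eg¹.
Unpaired electrons: 4.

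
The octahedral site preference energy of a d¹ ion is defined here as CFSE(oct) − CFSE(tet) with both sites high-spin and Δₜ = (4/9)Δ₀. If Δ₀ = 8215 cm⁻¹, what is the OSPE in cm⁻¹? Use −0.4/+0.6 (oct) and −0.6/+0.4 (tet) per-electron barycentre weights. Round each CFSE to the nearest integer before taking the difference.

-1095

Octahedral high-spin t2g^1 e_g^0: CFSE = -0.4 × 8215 = -3286 cm⁻¹.
In a tetrahedral site the filling is e^1 t2^0: CFSE(tet) = -0.6Δₜ = -0.6 × (4/9)(8215) = -2191 cm⁻¹.
Subtracting, OSPE = -3286 − (-2191) = -1095 cm⁻¹.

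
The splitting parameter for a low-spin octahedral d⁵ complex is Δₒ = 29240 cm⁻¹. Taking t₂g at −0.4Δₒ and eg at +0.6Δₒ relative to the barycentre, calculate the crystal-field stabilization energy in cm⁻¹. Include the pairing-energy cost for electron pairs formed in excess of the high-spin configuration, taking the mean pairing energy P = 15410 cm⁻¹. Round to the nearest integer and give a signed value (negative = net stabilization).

-27660

The d⁵ electrons fill as t₂g⁵ eg⁰.
The orbital stabilization is -2.0Δₒ = -2.0 × 29240 = -58480 cm⁻¹.
High-spin d⁵ would be t₂g³ eg² with 0 pairs; low-spin has 2, so 2 excess pairs cost +2P = +30820 cm⁻¹.
Net CFSE = -58480 + 30820 = -27660 cm⁻¹.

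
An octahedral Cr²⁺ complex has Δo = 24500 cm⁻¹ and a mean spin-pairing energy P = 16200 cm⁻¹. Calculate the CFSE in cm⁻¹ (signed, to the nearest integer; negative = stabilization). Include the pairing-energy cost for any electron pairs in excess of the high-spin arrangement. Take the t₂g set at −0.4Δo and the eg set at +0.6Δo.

Group 6 minus oxidation state +2 gives a d⁴ configuration for Cr²⁺.
Here Δo > P (24500 > 16200), so the low-spin state is favoured.
Filling d⁴ accordingly: t₂g⁴ eg⁰.
Orbital CFSE = -1.6Δo = -1.6 × 24500 = -39200 cm⁻¹.
Excess pairs vs high-spin: 1 − 0 = 1; pairing cost = +16200 cm⁻¹.
Net CFSE = -39200 + 16200 = -23000 cm⁻¹.

-23000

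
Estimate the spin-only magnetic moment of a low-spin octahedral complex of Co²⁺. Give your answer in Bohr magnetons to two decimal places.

Co sits in group 9; removing 2 electrons leaves Co²⁺ with 9 − 2 = 7 d electrons.
Configuration: t₂g⁶ eg¹ → 1 unpaired electron.
μ(spin-only) = √[1(1+2)] = √3 ≈ 1.73 Bohr magnetons.

1.73 Bohr magnetons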